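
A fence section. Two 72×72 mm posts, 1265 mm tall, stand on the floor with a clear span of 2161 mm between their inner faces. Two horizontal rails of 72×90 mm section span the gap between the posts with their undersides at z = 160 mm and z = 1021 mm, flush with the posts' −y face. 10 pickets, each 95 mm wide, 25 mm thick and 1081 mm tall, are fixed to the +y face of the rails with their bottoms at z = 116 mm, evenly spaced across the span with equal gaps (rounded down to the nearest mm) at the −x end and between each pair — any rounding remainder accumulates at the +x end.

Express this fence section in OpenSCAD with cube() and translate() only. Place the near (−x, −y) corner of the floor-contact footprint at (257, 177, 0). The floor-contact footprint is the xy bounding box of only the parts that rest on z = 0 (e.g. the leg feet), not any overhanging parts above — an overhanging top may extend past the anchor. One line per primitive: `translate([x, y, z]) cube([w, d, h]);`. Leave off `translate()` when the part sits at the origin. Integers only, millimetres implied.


translate([257, 177, 0]) cube([72, 72, 1265]);
translate([2490, 177, 0]) cube([72, 72, 1265]);
translate([329, 177, 160]) cube([2161, 72, 90]);
translate([329, 177, 1021]) cube([2161, 72, 90]);
translate([439, 249, 116]) cube([95, 25, 1081]);
translate([644, 249, 116]) cube([95, 25, 1081]);
translate([849, 249, 116]) cube([95, 25, 1081]);
translate([1054, 249, 116]) cube([95, 25, 1081]);
translate([1259, 249, 116]) cube([95, 25, 1081]);
translate([1464, 249, 116]) cube([95, 25, 1081]);
translate([1669, 249, 116]) cube([95, 25, 1081]);
translate([1874, 249, 116]) cube([95, 25, 1081]);
translate([2079, 249, 116]) cube([95, 25, 1081]);
translate([2284, 249, 116]) cube([95, 25, 1081]);


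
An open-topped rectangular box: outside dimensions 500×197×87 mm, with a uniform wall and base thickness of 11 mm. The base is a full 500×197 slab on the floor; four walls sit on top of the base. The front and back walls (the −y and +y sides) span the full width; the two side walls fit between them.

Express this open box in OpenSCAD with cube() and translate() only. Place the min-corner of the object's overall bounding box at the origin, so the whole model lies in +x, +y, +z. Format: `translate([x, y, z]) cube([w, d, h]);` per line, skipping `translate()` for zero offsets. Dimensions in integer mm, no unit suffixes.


cube([500, 197, 11]);
translate([0, 0, 11]) cube([500, 11, 76]);
translate([0, 186, 11]) cube([500, 11, 76]);
translate([0, 11, 11]) cube([11, 175, 76]);
translate([489, 11, 11]) cube([11, 175, 76]);


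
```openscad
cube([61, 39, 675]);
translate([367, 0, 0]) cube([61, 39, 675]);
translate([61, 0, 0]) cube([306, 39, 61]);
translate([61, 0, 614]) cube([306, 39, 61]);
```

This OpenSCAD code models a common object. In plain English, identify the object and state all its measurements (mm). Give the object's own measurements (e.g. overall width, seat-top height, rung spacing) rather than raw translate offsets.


A rectangular picture frame lying in the x–z plane (depth along y). The opening is 306 mm wide (x) by 553 mm tall (z), surrounded by a border 61 mm wide on all four sides. The frame is 39 mm deep and is made of two full-height vertical stiles with two horizontal rails fitted between them.


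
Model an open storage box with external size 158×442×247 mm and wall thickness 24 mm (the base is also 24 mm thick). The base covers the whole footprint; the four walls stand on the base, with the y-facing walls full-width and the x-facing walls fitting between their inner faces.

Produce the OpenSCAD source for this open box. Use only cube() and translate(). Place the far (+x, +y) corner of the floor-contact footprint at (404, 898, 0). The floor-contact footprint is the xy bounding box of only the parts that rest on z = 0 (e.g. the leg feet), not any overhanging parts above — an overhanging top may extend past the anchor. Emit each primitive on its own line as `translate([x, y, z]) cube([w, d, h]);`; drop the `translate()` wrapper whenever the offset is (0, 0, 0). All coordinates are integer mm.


translate([246, 456, 0]) cube([158, 442, 24]);
translate([246, 456, 24]) cube([158, 24, 223]);
translate([246, 874, 24]) cube([158, 24, 223]);
translate([246, 480, 24]) cube([24, 394, 223]);
translate([380, 480, 24]) cube([24, 394, 223]);


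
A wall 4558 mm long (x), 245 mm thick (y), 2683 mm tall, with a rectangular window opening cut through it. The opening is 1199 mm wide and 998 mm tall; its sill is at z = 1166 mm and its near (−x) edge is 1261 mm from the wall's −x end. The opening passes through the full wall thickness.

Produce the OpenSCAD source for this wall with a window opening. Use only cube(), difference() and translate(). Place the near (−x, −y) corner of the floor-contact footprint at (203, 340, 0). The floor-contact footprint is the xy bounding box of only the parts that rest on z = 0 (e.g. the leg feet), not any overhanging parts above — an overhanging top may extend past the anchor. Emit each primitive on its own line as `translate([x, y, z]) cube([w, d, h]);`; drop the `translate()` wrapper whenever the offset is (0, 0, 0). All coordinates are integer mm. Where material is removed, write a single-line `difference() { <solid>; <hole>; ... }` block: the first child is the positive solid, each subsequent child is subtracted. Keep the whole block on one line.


difference() { translate([203, 340, 0]) cube([4558, 245, 2683]); translate([1464, 340, 1166]) cube([1199, 245, 998]); }


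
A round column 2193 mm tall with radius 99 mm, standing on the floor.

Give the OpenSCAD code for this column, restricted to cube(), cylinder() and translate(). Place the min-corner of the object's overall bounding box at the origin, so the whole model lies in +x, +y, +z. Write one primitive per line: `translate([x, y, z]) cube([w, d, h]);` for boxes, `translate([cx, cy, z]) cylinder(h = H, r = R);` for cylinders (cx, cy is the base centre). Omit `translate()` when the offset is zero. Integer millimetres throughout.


translate([99, 99, 0]) cylinder(h = 2193, r = 99);


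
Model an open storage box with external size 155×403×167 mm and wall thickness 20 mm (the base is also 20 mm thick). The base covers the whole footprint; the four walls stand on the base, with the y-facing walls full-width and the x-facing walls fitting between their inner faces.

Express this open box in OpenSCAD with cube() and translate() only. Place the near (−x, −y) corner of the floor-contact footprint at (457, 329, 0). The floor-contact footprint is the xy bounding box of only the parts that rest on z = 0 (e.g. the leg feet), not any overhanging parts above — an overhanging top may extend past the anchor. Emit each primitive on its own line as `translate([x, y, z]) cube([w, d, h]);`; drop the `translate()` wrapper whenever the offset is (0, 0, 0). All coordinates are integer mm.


translate([457, 329, 0]) cube([155, 403, 20]);
translate([457, 329, 20]) cube([155, 20, 147]);
translate([457, 712, 20]) cube([155, 20, 147]);
translate([457, 349, 20]) cube([20, 363, 147]);
translate([592, 349, 20]) cube([20, 363, 147]);


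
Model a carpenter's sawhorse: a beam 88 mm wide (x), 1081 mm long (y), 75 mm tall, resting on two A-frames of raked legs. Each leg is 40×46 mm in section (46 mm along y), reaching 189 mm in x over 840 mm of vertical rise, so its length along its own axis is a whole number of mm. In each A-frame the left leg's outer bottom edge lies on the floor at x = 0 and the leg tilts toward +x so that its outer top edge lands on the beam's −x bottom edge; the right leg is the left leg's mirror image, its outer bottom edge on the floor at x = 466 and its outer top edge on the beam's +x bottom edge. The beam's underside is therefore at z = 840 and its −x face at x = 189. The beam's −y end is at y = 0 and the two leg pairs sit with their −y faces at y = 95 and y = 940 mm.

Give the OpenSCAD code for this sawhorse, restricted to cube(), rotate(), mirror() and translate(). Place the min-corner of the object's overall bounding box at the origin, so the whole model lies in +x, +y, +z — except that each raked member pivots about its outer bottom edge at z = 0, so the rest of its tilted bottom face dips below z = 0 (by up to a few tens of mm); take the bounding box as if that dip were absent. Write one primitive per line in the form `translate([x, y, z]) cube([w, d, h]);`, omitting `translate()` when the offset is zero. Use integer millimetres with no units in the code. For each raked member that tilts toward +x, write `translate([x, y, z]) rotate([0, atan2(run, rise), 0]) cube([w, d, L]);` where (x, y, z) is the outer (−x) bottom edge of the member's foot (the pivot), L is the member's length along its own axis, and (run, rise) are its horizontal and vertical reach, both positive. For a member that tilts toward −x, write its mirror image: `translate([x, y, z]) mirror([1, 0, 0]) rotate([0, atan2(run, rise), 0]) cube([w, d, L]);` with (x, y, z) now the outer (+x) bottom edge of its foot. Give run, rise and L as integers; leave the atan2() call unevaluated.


translate([189, 0, 840]) cube([88, 1081, 75]);
translate([0, 95, 0]) rotate([0, atan2(189, 840), 0]) cube([40, 46, 861]);
translate([466, 95, 0]) mirror([1, 0, 0]) rotate([0, atan2(189, 840), 0]) cube([40, 46, 861]);
translate([0, 940, 0]) rotate([0, atan2(189, 840), 0]) cube([40, 46, 861]);
translate([466, 940, 0]) mirror([1, 0, 0]) rotate([0, atan2(189, 840), 0]) cube([40, 46, 861]);


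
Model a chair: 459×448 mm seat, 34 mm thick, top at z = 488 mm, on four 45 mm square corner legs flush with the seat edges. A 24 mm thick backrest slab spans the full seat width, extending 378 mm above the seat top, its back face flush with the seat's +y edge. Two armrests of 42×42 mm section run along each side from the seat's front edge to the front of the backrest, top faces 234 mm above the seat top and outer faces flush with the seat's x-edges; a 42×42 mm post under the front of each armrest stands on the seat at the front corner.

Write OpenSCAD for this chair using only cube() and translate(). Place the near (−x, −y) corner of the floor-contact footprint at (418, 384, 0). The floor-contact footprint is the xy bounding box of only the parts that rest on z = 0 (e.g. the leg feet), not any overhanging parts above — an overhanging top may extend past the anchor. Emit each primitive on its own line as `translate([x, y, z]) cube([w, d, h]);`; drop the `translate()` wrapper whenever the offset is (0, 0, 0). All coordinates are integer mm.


translate([418, 384, 454]) cube([459, 448, 34]);
translate([418, 384, 0]) cube([45, 45, 454]);
translate([832, 384, 0]) cube([45, 45, 454]);
translate([418, 787, 0]) cube([45, 45, 454]);
translate([832, 787, 0]) cube([45, 45, 454]);
translate([418, 808, 488]) cube([459, 24, 378]);
translate([418, 384, 680]) cube([42, 424, 42]);
translate([835, 384, 680]) cube([42, 424, 42]);
translate([418, 384, 488]) cube([42, 42, 192]);
translate([835, 384, 488]) cube([42, 42, 192]);


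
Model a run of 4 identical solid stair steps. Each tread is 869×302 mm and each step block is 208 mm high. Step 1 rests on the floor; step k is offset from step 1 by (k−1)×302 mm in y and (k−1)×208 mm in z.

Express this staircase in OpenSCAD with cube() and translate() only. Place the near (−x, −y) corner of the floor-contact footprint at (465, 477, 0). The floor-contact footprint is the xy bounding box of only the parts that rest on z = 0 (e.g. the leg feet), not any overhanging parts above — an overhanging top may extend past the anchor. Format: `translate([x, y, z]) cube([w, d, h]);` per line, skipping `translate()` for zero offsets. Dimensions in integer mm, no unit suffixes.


translate([465, 477, 0]) cube([869, 302, 208]);
translate([465, 779, 208]) cube([869, 302, 208]);
translate([465, 1081, 416]) cube([869, 302, 208]);
translate([465, 1383, 624]) cube([869, 302, 208]);


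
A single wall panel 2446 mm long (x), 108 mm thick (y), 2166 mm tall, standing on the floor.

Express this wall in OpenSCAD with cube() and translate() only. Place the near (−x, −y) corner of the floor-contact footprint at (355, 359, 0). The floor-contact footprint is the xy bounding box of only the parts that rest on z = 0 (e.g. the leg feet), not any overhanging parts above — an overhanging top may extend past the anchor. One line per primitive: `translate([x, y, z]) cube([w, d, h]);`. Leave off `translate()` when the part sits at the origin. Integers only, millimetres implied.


translate([355, 359, 0]) cube([2446, 108, 2166]);


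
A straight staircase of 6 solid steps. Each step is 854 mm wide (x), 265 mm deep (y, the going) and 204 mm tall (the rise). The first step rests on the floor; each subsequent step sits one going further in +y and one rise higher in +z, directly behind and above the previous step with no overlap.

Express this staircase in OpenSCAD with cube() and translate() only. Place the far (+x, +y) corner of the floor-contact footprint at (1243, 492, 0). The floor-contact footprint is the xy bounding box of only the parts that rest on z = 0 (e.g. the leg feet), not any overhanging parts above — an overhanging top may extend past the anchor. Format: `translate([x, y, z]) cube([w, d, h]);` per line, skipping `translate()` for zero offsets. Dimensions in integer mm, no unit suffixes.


translate([389, 227, 0]) cube([854, 265, 204]);
translate([389, 492, 204]) cube([854, 265, 204]);
translate([389, 757, 408]) cube([854, 265, 204]);
translate([389, 1022, 612]) cube([854, 265, 204]);
translate([389, 1287, 816]) cube([854, 265, 204]);
translate([389, 1552, 1020]) cube([854, 265, 204]);


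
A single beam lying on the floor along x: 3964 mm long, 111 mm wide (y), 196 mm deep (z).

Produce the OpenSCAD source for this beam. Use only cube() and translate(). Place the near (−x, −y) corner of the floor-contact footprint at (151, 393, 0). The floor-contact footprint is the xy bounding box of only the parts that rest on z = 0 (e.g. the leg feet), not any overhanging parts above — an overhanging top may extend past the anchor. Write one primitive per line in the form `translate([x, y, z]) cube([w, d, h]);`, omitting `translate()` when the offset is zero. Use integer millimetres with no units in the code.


translate([151, 393, 0]) cube([3964, 111, 196]);


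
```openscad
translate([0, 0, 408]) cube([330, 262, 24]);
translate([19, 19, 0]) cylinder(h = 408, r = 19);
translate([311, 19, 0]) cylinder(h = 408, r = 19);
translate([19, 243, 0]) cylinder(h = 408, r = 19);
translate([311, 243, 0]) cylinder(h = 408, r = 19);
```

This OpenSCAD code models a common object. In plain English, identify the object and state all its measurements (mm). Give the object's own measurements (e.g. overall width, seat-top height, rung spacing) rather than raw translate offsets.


A four-legged stool. The seat is a 330×262×24 mm slab whose top surface is at z = 432 mm; four round legs, each 38 mm in diameter, run from the floor (z = 0) to the underside of the seat, each leg's axis is inset half a diameter from the nearest pair of seat edges (so the leg's bounding box is flush with the corner).


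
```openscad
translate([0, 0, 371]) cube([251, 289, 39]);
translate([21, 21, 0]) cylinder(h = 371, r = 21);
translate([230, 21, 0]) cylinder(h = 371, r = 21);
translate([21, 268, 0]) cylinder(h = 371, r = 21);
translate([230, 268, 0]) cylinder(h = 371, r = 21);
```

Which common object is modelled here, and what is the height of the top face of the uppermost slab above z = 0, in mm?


A stool. The seat height is 410 mm.

A 251×289×39 slab at z = 371 on four corner cylinders — a stool. The seat top is 371 + 39 = 410 mm.


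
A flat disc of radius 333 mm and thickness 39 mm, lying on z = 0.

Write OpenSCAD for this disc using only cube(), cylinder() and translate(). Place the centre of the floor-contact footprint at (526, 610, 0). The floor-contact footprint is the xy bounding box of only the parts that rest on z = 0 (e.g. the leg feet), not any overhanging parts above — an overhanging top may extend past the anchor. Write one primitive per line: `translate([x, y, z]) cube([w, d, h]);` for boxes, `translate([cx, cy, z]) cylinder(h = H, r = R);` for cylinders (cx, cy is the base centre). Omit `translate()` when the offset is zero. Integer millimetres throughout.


translate([526, 610, 0]) cylinder(h = 39, r = 333);


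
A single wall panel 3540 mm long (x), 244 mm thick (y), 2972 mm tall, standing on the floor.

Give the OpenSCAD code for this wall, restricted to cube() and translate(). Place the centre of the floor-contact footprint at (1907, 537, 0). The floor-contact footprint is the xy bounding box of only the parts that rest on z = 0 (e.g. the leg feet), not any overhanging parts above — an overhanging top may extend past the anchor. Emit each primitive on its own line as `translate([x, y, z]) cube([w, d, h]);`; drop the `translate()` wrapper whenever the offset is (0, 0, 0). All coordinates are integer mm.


translate([137, 415, 0]) cube([3540, 244, 2972]);


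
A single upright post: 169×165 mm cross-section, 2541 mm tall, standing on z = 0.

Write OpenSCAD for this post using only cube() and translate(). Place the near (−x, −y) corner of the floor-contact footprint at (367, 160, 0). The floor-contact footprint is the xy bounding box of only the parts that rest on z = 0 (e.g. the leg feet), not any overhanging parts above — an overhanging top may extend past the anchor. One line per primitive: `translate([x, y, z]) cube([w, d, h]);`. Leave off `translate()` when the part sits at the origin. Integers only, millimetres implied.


translate([367, 160, 0]) cube([169, 165, 2541]);


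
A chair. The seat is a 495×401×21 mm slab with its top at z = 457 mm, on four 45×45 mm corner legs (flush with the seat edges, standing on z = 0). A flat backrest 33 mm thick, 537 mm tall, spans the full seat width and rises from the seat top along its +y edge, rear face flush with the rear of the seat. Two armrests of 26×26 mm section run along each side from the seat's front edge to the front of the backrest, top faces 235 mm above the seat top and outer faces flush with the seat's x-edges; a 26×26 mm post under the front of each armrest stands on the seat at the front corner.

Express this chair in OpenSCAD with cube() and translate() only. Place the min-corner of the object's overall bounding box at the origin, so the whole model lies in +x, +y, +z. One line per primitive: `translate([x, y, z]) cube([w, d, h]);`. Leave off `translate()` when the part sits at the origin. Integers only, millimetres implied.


translate([0, 0, 436]) cube([495, 401, 21]);
cube([45, 45, 436]);
translate([450, 0, 0]) cube([45, 45, 436]);
translate([0, 356, 0]) cube([45, 45, 436]);
translate([450, 356, 0]) cube([45, 45, 436]);
translate([0, 368, 457]) cube([495, 33, 537]);
translate([0, 0, 666]) cube([26, 368, 26]);
translate([469, 0, 666]) cube([26, 368, 26]);
translate([0, 0, 457]) cube([26, 26, 209]);
translate([469, 0, 457]) cube([26, 26, 209]);


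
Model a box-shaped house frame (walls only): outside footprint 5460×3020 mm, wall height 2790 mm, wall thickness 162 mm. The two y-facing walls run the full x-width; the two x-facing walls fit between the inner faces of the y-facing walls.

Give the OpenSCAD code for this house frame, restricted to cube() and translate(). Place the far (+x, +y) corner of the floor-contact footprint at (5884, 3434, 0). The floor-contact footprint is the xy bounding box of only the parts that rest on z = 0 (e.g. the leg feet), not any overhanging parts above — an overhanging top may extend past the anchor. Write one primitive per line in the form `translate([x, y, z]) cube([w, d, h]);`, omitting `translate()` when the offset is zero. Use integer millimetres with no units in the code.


translate([424, 414, 0]) cube([5460, 162, 2790]);
translate([424, 3272, 0]) cube([5460, 162, 2790]);
translate([424, 576, 0]) cube([162, 2696, 2790]);
translate([5722, 576, 0]) cube([162, 2696, 2790]);


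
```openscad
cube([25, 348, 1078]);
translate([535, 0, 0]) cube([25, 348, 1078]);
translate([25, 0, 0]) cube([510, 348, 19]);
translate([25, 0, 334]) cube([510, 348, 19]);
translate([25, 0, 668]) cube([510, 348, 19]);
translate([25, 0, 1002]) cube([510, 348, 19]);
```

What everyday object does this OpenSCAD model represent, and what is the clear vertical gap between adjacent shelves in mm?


A bookshelf. The clear shelf gap is 315 mm.

Two tall side panels with 4 horizontal boards between them — a bookshelf. The first two shelf undersides are at z = 0 and z = 334; with shelf thickness 19, the clear gap is 334 − 0 − 19 = 315 mm.


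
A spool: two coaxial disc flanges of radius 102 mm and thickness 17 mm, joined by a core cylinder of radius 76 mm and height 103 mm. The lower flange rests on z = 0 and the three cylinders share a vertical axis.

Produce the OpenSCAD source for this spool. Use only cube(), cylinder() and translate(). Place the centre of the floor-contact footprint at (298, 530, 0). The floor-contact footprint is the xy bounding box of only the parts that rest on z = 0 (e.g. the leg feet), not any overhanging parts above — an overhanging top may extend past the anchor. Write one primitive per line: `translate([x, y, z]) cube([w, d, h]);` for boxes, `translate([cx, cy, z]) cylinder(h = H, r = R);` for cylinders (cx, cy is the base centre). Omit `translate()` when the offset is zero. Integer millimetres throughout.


translate([298, 530, 0]) cylinder(h = 17, r = 102);
translate([298, 530, 17]) cylinder(h = 103, r = 76);
translate([298, 530, 120]) cylinder(h = 17, r = 102);


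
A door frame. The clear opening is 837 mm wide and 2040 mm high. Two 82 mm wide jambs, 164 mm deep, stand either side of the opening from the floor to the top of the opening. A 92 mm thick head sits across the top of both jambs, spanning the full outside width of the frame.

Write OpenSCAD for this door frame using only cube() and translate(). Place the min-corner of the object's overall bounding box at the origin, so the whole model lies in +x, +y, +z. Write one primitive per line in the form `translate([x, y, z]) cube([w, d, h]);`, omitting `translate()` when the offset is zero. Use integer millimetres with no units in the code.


cube([82, 164, 2040]);
translate([919, 0, 0]) cube([82, 164, 2040]);
translate([0, 0, 2040]) cube([1001, 164, 92]);


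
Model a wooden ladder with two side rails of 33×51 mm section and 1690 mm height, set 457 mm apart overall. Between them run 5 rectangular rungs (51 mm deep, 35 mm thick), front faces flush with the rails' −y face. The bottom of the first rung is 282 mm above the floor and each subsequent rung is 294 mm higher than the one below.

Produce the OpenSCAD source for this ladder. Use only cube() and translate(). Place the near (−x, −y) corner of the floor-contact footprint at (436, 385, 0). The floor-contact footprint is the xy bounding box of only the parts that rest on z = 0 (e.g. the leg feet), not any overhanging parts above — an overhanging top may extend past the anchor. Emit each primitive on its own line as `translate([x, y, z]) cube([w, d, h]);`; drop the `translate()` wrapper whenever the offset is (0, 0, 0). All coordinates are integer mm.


translate([436, 385, 0]) cube([33, 51, 1690]);
translate([860, 385, 0]) cube([33, 51, 1690]);
translate([469, 385, 282]) cube([391, 51, 35]);
translate([469, 385, 576]) cube([391, 51, 35]);
translate([469, 385, 870]) cube([391, 51, 35]);
translate([469, 385, 1164]) cube([391, 51, 35]);
translate([469, 385, 1458]) cube([391, 51, 35]);


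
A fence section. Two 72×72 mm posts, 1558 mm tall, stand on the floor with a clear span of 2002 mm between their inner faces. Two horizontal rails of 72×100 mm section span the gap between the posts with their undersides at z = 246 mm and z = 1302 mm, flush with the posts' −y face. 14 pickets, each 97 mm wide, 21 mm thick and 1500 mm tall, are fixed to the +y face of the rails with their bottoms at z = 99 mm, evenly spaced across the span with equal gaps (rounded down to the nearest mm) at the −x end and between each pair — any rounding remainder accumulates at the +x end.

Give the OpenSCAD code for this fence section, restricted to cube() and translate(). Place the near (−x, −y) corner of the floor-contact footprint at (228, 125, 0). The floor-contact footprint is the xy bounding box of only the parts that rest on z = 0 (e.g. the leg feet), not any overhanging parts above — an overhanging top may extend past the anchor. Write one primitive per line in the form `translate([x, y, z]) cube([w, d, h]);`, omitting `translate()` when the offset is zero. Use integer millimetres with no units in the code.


translate([228, 125, 0]) cube([72, 72, 1558]);
translate([2302, 125, 0]) cube([72, 72, 1558]);
translate([300, 125, 246]) cube([2002, 72, 100]);
translate([300, 125, 1302]) cube([2002, 72, 100]);
translate([342, 197, 99]) cube([97, 21, 1500]);
translate([481, 197, 99]) cube([97, 21, 1500]);
translate([620, 197, 99]) cube([97, 21, 1500]);
translate([759, 197, 99]) cube([97, 21, 1500]);
translate([898, 197, 99]) cube([97, 21, 1500]);
translate([1037, 197, 99]) cube([97, 21, 1500]);
translate([1176, 197, 99]) cube([97, 21, 1500]);
translate([1315, 197, 99]) cube([97, 21, 1500]);
translate([1454, 197, 99]) cube([97, 21, 1500]);
translate([1593, 197, 99]) cube([97, 21, 1500]);
translate([1732, 197, 99]) cube([97, 21, 1500]);
translate([1871, 197, 99]) cube([97, 21, 1500]);
translate([2010, 197, 99]) cube([97, 21, 1500]);
translate([2149, 197, 99]) cube([97, 21, 1500]);


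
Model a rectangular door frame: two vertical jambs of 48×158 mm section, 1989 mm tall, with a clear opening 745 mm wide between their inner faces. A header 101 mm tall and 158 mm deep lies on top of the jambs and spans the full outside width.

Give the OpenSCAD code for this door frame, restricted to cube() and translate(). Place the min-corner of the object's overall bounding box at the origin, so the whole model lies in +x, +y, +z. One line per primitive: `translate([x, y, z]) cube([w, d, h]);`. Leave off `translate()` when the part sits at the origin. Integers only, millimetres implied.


cube([48, 158, 1989]);
translate([793, 0, 0]) cube([48, 158, 1989]);
translate([0, 0, 1989]) cube([841, 158, 101]);


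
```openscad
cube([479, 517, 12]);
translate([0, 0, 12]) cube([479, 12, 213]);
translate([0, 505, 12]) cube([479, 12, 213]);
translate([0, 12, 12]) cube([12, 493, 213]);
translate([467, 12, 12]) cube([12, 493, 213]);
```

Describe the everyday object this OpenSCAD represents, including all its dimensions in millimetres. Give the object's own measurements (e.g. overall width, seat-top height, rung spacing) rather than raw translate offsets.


An open-topped rectangular box: outside dimensions 479×517×225 mm, with a uniform wall and base thickness of 12 mm. The base is a full 479×517 slab on the floor; four walls sit on top of the base. The front and back walls (the −y and +y sides) span the full width; the two side walls fit between them.


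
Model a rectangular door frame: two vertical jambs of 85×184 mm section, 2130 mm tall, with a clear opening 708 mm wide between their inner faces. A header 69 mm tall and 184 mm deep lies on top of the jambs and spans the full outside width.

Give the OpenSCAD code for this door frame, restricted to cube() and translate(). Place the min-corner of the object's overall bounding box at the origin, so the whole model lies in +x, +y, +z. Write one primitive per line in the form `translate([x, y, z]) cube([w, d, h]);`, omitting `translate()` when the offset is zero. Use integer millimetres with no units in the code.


cube([85, 184, 2130]);
translate([793, 0, 0]) cube([85, 184, 2130]);
translate([0, 0, 2130]) cube([878, 184, 69]);


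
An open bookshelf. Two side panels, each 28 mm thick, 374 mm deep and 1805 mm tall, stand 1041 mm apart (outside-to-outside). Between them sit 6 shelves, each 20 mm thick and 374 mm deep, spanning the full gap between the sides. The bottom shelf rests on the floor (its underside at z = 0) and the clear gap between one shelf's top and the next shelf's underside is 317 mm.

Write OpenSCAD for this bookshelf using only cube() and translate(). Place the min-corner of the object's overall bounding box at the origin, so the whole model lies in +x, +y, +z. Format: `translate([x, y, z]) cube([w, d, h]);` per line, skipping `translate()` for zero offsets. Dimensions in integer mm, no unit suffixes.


cube([28, 374, 1805]);
translate([1013, 0, 0]) cube([28, 374, 1805]);
translate([28, 0, 0]) cube([985, 374, 20]);
translate([28, 0, 337]) cube([985, 374, 20]);
translate([28, 0, 674]) cube([985, 374, 20]);
translate([28, 0, 1011]) cube([985, 374, 20]);
translate([28, 0, 1348]) cube([985, 374, 20]);
translate([28, 0, 1685]) cube([985, 374, 20]);


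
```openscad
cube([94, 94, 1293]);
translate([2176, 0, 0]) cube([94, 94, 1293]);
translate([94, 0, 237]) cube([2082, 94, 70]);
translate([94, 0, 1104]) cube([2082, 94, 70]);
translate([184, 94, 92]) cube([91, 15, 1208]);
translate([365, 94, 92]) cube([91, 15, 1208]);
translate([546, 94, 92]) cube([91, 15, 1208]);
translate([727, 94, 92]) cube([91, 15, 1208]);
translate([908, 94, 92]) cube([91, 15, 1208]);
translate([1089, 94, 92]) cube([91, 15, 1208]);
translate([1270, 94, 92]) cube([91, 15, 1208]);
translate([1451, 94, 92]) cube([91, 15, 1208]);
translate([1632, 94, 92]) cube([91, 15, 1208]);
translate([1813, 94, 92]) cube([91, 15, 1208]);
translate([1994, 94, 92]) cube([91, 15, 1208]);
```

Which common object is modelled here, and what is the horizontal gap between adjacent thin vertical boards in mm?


A fence section. The picket gap is 90 mm.

Two posts, two rails, 11 pickets — a fence section. Span 2082 mm holds 11 pickets of 91 mm with 12 equal gaps: ⌊(2082 − 11·91) / 12⌋ = 90 mm.


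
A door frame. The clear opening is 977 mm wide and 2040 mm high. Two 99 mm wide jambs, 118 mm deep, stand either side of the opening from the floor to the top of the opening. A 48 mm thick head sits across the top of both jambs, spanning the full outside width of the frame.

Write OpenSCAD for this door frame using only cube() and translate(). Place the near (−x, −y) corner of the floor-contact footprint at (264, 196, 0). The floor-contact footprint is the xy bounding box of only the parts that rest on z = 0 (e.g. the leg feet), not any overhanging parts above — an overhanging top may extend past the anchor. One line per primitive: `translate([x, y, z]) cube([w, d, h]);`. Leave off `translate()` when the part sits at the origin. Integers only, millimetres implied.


translate([264, 196, 0]) cube([99, 118, 2040]);
translate([1340, 196, 0]) cube([99, 118, 2040]);
translate([264, 196, 2040]) cube([1175, 118, 48]);


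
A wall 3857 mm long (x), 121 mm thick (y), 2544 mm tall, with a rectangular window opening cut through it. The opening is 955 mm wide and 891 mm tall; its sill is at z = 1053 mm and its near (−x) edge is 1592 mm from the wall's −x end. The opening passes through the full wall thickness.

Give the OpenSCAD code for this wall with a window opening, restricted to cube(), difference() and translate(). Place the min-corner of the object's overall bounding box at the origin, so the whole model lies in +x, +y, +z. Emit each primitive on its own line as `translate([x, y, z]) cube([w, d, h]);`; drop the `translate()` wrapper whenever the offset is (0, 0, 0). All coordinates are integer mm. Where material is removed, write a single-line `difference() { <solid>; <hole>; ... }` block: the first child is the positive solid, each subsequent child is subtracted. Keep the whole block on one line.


difference() { cube([3857, 121, 2544]); translate([1592, 0, 1053]) cube([955, 121, 891]); }


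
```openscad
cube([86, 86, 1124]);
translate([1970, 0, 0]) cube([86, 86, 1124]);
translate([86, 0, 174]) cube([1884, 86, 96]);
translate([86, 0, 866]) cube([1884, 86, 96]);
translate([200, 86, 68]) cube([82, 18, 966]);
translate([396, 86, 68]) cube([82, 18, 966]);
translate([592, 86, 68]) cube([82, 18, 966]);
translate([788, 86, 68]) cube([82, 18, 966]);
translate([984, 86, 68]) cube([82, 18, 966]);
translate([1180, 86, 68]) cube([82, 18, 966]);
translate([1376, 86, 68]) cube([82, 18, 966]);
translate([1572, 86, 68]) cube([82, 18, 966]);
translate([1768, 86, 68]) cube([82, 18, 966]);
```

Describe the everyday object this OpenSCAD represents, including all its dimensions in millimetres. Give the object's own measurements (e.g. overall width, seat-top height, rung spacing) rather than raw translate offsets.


A fence section. Two 86×86 mm posts, 1124 mm tall, stand on the floor with a clear span of 1884 mm between their inner faces. Two horizontal rails of 86×96 mm section span the gap between the posts with their undersides at z = 174 mm and z = 866 mm, flush with the posts' −y face. 9 pickets, each 82 mm wide, 18 mm thick and 966 mm tall, are fixed to the +y face of the rails with their bottoms at z = 68 mm, spaced across the span with a 114 mm gap after the −x post and between neighbouring pickets, with 120 mm left before the +x post.


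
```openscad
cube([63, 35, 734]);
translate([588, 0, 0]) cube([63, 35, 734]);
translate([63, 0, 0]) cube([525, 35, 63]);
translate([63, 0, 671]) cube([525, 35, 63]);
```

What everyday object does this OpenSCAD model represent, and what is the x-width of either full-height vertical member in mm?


A picture frame. The border width is 63 mm.

Four thin pieces enclosing a rectangular opening — a picture frame. The two full-height stiles are 734 mm tall; the top rail sits at z = 671 and is 63 mm tall, so the border above the opening is 734 − 671 = 63 mm, matching the stile x-width.


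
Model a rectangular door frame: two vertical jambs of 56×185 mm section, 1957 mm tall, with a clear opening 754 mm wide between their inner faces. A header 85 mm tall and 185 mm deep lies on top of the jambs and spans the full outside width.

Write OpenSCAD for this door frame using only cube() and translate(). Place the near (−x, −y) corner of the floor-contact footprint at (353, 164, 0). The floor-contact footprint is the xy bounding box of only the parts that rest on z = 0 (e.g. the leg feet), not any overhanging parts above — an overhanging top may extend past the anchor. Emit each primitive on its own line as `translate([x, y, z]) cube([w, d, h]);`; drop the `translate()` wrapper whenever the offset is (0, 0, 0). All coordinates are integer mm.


translate([353, 164, 0]) cube([56, 185, 1957]);
translate([1163, 164, 0]) cube([56, 185, 1957]);
translate([353, 164, 1957]) cube([866, 185, 85]);


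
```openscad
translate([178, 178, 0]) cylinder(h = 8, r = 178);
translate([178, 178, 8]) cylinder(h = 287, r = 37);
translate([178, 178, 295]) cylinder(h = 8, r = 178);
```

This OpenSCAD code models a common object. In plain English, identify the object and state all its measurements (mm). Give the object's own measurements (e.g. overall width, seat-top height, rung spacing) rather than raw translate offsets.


A spool: two coaxial disc flanges of radius 178 mm and thickness 8 mm, joined by a core cylinder of radius 37 mm and height 287 mm. The lower flange rests on z = 0 and the three cylinders share a vertical axis.


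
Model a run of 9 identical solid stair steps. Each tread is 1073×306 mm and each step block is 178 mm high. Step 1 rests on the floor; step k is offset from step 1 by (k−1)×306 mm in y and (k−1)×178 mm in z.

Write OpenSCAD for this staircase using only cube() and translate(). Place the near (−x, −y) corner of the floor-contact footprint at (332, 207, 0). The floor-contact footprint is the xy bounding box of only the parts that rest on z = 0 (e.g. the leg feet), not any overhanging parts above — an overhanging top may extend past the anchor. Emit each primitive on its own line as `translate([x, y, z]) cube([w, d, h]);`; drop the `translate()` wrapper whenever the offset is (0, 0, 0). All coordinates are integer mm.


translate([332, 207, 0]) cube([1073, 306, 178]);
translate([332, 513, 178]) cube([1073, 306, 178]);
translate([332, 819, 356]) cube([1073, 306, 178]);
translate([332, 1125, 534]) cube([1073, 306, 178]);
translate([332, 1431, 712]) cube([1073, 306, 178]);
translate([332, 1737, 890]) cube([1073, 306, 178]);
translate([332, 2043, 1068]) cube([1073, 306, 178]);
translate([332, 2349, 1246]) cube([1073, 306, 178]);
translate([332, 2655, 1424]) cube([1073, 306, 178]);


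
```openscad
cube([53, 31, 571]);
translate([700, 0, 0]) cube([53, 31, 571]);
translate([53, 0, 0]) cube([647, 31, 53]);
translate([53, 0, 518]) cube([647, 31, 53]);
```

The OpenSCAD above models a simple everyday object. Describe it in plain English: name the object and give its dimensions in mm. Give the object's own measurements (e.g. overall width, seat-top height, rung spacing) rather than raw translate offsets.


A rectangular picture frame lying in the x–z plane (depth along y). The opening is 647 mm wide (x) by 465 mm tall (z), surrounded by a border 53 mm wide on all four sides. The frame is 31 mm deep and is made of two full-height vertical stiles with two horizontal rails fitted between them.


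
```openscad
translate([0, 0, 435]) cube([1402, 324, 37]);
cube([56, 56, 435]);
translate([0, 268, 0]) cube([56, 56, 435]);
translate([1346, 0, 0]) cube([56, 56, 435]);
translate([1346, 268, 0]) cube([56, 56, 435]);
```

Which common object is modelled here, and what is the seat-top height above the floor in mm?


A bench. The seat-top height is 472 mm.

A long slab on four corner posts — a bench. The slab sits at z = 435 with thickness 37, so the top is 435 + 37 = 472 mm.


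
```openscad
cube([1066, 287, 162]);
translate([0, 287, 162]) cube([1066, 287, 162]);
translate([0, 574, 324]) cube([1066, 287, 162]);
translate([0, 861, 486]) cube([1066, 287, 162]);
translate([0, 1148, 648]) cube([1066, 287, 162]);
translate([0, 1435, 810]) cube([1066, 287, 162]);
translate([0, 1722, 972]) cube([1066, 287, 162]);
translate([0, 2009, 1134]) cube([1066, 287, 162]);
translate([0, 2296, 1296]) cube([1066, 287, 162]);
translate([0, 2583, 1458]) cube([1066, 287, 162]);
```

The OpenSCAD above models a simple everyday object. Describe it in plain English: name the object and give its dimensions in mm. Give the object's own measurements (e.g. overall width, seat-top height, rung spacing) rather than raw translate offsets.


A straight staircase of 10 solid steps. Each step is 1066 mm wide (x), 287 mm deep (y, the going) and 162 mm tall (the rise). The first step rests on the floor; each subsequent step sits one going further in +y and one rise higher in +z, directly behind and above the previous step with no overlap.


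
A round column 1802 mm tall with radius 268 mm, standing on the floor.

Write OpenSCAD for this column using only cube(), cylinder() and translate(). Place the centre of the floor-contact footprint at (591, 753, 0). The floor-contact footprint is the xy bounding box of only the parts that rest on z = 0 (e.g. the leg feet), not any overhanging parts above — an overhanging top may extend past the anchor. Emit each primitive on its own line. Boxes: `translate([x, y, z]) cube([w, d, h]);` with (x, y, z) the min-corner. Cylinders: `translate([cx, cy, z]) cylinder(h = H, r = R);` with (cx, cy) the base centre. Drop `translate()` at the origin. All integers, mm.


translate([591, 753, 0]) cylinder(h = 1802, r = 268);


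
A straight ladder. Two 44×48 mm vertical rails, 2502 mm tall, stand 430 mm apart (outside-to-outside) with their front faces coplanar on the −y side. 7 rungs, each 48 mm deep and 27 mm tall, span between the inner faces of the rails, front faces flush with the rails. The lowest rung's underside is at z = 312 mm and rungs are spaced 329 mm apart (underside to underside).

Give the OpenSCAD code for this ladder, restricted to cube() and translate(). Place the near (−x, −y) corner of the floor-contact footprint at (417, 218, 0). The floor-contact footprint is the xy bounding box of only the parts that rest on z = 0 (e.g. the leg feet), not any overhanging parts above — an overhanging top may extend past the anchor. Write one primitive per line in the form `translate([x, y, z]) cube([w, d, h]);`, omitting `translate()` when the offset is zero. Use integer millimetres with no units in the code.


translate([417, 218, 0]) cube([44, 48, 2502]);
translate([803, 218, 0]) cube([44, 48, 2502]);
translate([461, 218, 312]) cube([342, 48, 27]);
translate([461, 218, 641]) cube([342, 48, 27]);
translate([461, 218, 970]) cube([342, 48, 27]);
translate([461, 218, 1299]) cube([342, 48, 27]);
translate([461, 218, 1628]) cube([342, 48, 27]);
translate([461, 218, 1957]) cube([342, 48, 27]);
translate([461, 218, 2286]) cube([342, 48, 27]);
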